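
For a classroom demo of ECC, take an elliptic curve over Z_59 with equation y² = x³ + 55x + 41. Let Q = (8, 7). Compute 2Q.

(9, 47)

tangent at (8, 7): λ = (3·8² + 55)/(2·7) ≡ 11/14. 14⁻¹ ≡ 38 (mod 59), so λ ≡ 11·38 ≡ 5.
  x = λ² - 8 - 8 = 25 - 16 ≡ 9; y = λ·(8 - 9) - 7 ≡ 47. → (9, 47)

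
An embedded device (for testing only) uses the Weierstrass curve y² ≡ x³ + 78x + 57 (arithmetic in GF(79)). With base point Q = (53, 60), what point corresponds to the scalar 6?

Repeated addition: build up to 6Q.
2Q: tangent at (53, 60): λ = (3·53² + 78)/(2·60) ≡ 52/41. 41⁻¹ ≡ 27 (mod 79), so λ ≡ 52·27 ≡ 61.
  x = λ² - 53 - 53 = 3721 - 106 ≡ 60; y = λ·(53 - 60) - 60 ≡ 66. → (60, 66)
3Q: (60, 66) + (53, 60). λ = (60 - 66)/(53 - 60) ≡ 73/72 mod 79. 72⁻¹ ≡ 45 (mod 79), so λ ≡ 46.
  x = λ² - 60 - 53 = 2116 - 113 ≡ 28; y = λ·(60 - 28) - 66 ≡ 63. → (28, 63)
4Q: (28, 63) + (53, 60). λ = (60 - 63)/(53 - 28) ≡ 76/25 mod 79. 25⁻¹ ≡ 19 (mod 79) since 25·19 = 475 ≡ 1, so λ ≡ 22.
  x = λ² - 28 - 53 = 484 - 81 ≡ 8; y = λ·(28 - 8) - 63 ≡ 61. → (8, 61)
5Q: (8, 61) + (53, 60). λ = (60 - 61)/(53 - 8) ≡ 78/45 mod 79. 45⁻¹ ≡ 72 (mod 79) since 45·72 = 3240 ≡ 1, so λ ≡ 7.
  x = λ² - 8 - 53 = 49 - 61 ≡ 67; y = λ·(8 - 67) - 61 ≡ 0. → (67, 0)
6Q: (67, 0) + (53, 60). λ = (60 - 0)/(53 - 67) ≡ 60/65 mod 79. 65⁻¹ ≡ 62 (mod 79), so λ ≡ 7.
  x = λ² - 67 - 53 = 49 - 120 ≡ 8; y = λ·(67 - 8) - 0 ≡ 18. → (8, 18)

(8, 18)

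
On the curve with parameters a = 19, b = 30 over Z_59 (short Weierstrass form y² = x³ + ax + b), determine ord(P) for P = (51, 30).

2P: tangent at (51, 30): λ = (3·51² + 19)/(2·30) ≡ 34/1. 1⁻¹ ≡ 1 (mod 59), so λ ≡ 34·1 ≡ 34.
  x = λ² - 51 - 51 = 1156 - 102 ≡ 51; y = λ·(51 - 51) - 30 ≡ 29. → (51, 29)
3P: (51, 29) + (51, 30): same x and y₁ ≡ -y₂, so the sum is O.
3P = O, so the order is 3.

3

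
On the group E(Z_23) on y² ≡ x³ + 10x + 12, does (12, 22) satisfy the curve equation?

no

y² = 22² ≡ 1; x³ + 10x + 12 = 1860 ≡ 20 (mod 23). 1 ≠ 20.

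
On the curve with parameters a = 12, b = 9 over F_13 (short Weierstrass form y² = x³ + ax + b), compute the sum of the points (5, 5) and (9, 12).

(11, 4)

(5, 5) + (9, 12). λ = (12 - 5)/(9 - 5) ≡ 7/4 mod 13. 4⁻¹ ≡ 10 (mod 13), so λ ≡ 5.
  x = λ² - 5 - 9 = 25 - 14 ≡ 11; y = λ·(5 - 11) - 5 ≡ 4. → (11, 4)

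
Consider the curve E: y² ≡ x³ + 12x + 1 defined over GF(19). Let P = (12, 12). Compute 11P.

(10, 0)

Repeated addition: build up to 11P.
2P: tangent at (12, 12): λ = (3·12² + 12)/(2·12) ≡ 7/5. 5⁻¹ ≡ 4 (mod 19), so λ ≡ 7·4 ≡ 9.
  x = λ² - 12 - 12 = 81 - 24 ≡ 0; y = λ·(12 - 0) - 12 ≡ 1. → (0, 1)
3P: (0, 1) + (12, 12). λ = (12 - 1)/(12 - 0) ≡ 11/12 mod 19. 12⁻¹ ≡ 8 (mod 19) since 12·8 = 96 ≡ 1, so λ ≡ 12.
  x = λ² - 0 - 12 = 144 - 12 ≡ 18; y = λ·(0 - 18) - 1 ≡ 11. → (18, 11)
4P: (18, 11) + (12, 12). λ = (12 - 11)/(12 - 18) ≡ 1/13 mod 19. 13⁻¹ ≡ 3 (mod 19), so λ ≡ 3.
  x = λ² - 18 - 12 = 9 - 30 ≡ 17; y = λ·(18 - 17) - 11 ≡ 11. → (17, 11)
5P: (17, 11) + (12, 12). λ = (12 - 11)/(12 - 17) ≡ 1/14 mod 19. 14⁻¹ ≡ 15 (mod 19), so λ ≡ 15.
  x = λ² - 17 - 12 = 225 - 29 ≡ 6; y = λ·(17 - 6) - 11 ≡ 2. → (6, 2)
6P: (6, 2) + (12, 12). λ = (12 - 2)/(12 - 6) ≡ 10/6 mod 19. 6⁻¹ ≡ 16 (mod 19), so λ ≡ 8.
  x = λ² - 6 - 12 = 64 - 18 ≡ 8; y = λ·(6 - 8) - 2 ≡ 1. → (8, 1)
7P: (8, 1) + (12, 12). λ = (12 - 1)/(12 - 8) ≡ 11/4 mod 19. 4⁻¹ ≡ 5 (mod 19), so λ ≡ 17.
  x = λ² - 8 - 12 = 289 - 20 ≡ 3; y = λ·(8 - 3) - 1 ≡ 8. → (3, 8)
8P: (3, 8) + (12, 12). λ = (12 - 8)/(12 - 3) ≡ 4/9 mod 19. 9⁻¹ ≡ 17 (mod 19), so λ ≡ 11.
  x = λ² - 3 - 12 = 121 - 15 ≡ 11; y = λ·(3 - 11) - 8 ≡ 18. → (11, 18)
9P: (11, 18) + (12, 12). λ = (12 - 18)/(12 - 11) ≡ 13/1 mod 19. 1⁻¹ ≡ 1 (mod 19) since 1·1 = 1 ≡ 1, so λ ≡ 13.
  x = λ² - 11 - 12 = 169 - 23 ≡ 13; y = λ·(11 - 13) - 18 ≡ 13. → (13, 13)
10P: (13, 13) + (12, 12). λ = (12 - 13)/(12 - 13) ≡ 18/18 mod 19. 18⁻¹ ≡ 18 (mod 19) since 18·18 = 324 ≡ 1, so λ ≡ 1.
  x = λ² - 13 - 12 = 1 - 25 ≡ 14; y = λ·(13 - 14) - 13 ≡ 5. → (14, 5)
11P: (14, 5) + (12, 12). λ = (12 - 5)/(12 - 14) ≡ 7/17 mod 19. 17⁻¹ ≡ 9 (mod 19), so λ ≡ 6.
  x = λ² - 14 - 12 = 36 - 26 ≡ 10; y = λ·(14 - 10) - 5 ≡ 0. → (10, 0)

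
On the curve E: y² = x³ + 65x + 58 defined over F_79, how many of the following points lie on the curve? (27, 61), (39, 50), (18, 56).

1

(27, 61): 61² ≡ 8, rhs ≡ 8 → on.
(39, 50): 50² ≡ 51, rhs ≡ 55 → off.
(18, 56): 56² ≡ 55, rhs ≡ 29 → off.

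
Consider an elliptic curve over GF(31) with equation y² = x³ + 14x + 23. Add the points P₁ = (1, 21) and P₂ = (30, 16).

(1, 21) + (30, 16). λ = (16 - 21)/(30 - 1) ≡ 26/29 mod 31. 29⁻¹ ≡ 15 (mod 31) since 29·15 = 435 ≡ 1, so λ ≡ 18.
  x = λ² - 1 - 30 = 324 - 31 ≡ 14; y = λ·(1 - 14) - 21 ≡ 24. → (14, 24)

(14, 24)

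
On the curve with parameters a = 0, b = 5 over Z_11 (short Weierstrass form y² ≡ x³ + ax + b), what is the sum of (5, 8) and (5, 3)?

The two points share x = 5 and their y-coordinates satisfy 8 + 3 ≡ 0 (mod 11), so they are inverses. Their sum is ∞.

O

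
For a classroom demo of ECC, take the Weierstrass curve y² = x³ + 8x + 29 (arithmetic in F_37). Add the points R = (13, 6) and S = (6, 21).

(13, 6) + (6, 21). λ = (21 - 6)/(6 - 13) ≡ 15/30 mod 37. 30⁻¹ ≡ 21 (mod 37), so λ ≡ 19.
  x = λ² - 13 - 6 = 361 - 19 ≡ 9; y = λ·(13 - 9) - 6 ≡ 33. → (9, 33)

(9, 33)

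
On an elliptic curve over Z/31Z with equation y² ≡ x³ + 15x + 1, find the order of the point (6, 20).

2P: tangent at (6, 20): λ = (3·6² + 15)/(2·20) ≡ 30/9. 9⁻¹ ≡ 7 (mod 31) since 9·7 = 63 ≡ 1, so λ ≡ 30·7 ≡ 24.
  x = λ² - 6 - 6 = 576 - 12 ≡ 6; y = λ·(6 - 6) - 20 ≡ 11. → (6, 11)
3P: (6, 11) + (6, 20): same x and y₁ ≡ -y₂, so the sum is 𝒪.
3P = 𝒪, so the order is 3.

3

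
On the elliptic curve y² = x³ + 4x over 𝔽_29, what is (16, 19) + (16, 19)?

(1, 11)

tangent at (16, 19): λ = (3·16² + 4)/(2·19) ≡ 18/9. 9⁻¹ ≡ 13 (mod 29) since 9·13 = 117 ≡ 1, so λ ≡ 18·13 ≡ 2.
  x = λ² - 16 - 16 = 4 - 32 ≡ 1; y = λ·(16 - 1) - 19 ≡ 11. → (1, 11)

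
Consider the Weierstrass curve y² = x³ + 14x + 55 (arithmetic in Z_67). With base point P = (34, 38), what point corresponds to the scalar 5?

Repeated addition: build up to 5P.
2P: tangent at (34, 38): λ = (3·34² + 14)/(2·38) ≡ 65/9. 9⁻¹ ≡ 15 (mod 67) since 9·15 = 135 ≡ 1, so λ ≡ 65·15 ≡ 37.
  x = λ² - 34 - 34 = 1369 - 68 ≡ 28; y = λ·(34 - 28) - 38 ≡ 50. → (28, 50)
3P: (28, 50) + (34, 38). λ = (38 - 50)/(34 - 28) ≡ 55/6 mod 67. 6⁻¹ ≡ 56 (mod 67), so λ ≡ 65.
  x = λ² - 28 - 34 = 4225 - 62 ≡ 9; y = λ·(28 - 9) - 50 ≡ 46. → (9, 46)
4P: (9, 46) + (34, 38). λ = (38 - 46)/(34 - 9) ≡ 59/25 mod 67. 25⁻¹ ≡ 59 (mod 67), so λ ≡ 64.
  x = λ² - 9 - 34 = 4096 - 43 ≡ 33; y = λ·(9 - 33) - 46 ≡ 26. → (33, 26)
5P: (33, 26) + (34, 38). λ = (38 - 26)/(34 - 33) ≡ 12/1 mod 67. 1⁻¹ ≡ 1 (mod 67), so λ ≡ 12.
  x = λ² - 33 - 34 = 144 - 67 ≡ 10; y = λ·(33 - 10) - 26 ≡ 49. → (10, 49)

(10, 49)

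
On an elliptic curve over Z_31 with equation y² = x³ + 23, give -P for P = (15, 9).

-(15, 9) = (15, -9 mod 31) = (15, 22).

(15, 22)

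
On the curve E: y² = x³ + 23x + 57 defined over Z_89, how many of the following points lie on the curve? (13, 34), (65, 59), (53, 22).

1

(13, 34): 34² ≡ 88, rhs ≡ 61 → off.
(65, 59): 59² ≡ 10, rhs ≡ 10 → on.
(53, 22): 22² ≡ 39, rhs ≡ 10 → off.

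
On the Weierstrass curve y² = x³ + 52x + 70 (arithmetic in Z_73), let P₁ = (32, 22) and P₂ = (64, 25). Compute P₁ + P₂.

(18, 66)

(32, 22) + (64, 25). λ = (25 - 22)/(64 - 32) ≡ 3/32 mod 73. 32⁻¹ ≡ 16 (mod 73) since 32·16 = 512 ≡ 1, so λ ≡ 48.
  x = λ² - 32 - 64 = 2304 - 96 ≡ 18; y = λ·(32 - 18) - 22 ≡ 66. → (18, 66)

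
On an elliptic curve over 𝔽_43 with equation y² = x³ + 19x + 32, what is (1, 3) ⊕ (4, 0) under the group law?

(39, 35)

(1, 3) + (4, 0). λ = (0 - 3)/(4 - 1) ≡ 40/3 mod 43. 3⁻¹ ≡ 29 (mod 43) since 3·29 = 87 ≡ 1, so λ ≡ 42.
  x = λ² - 1 - 4 = 1764 - 5 ≡ 39; y = λ·(1 - 39) - 3 ≡ 35. → (39, 35)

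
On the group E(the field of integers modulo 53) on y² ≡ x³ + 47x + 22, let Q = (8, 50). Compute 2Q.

tangent at (8, 50): λ = (3·8² + 47)/(2·50) ≡ 27/47. 47⁻¹ ≡ 44 (mod 53), so λ ≡ 27·44 ≡ 22.
  x = λ² - 8 - 8 = 484 - 16 ≡ 44; y = λ·(8 - 44) - 50 ≡ 6. → (44, 6)

(44, 6)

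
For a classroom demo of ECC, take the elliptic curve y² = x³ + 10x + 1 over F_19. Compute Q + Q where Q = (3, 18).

tangent at (3, 18): λ = (3·3² + 10)/(2·18) ≡ 18/17. 17⁻¹ ≡ 9 (mod 19), so λ ≡ 18·9 ≡ 10.
  x = λ² - 3 - 3 = 100 - 6 ≡ 18; y = λ·(3 - 18) - 18 ≡ 3. → (18, 3)

(18, 3)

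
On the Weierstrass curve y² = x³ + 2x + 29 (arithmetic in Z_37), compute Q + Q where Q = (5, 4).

tangent at (5, 4): λ = (3·5² + 2)/(2·4) ≡ 3/8. 8⁻¹ ≡ 14 (mod 37) since 8·14 = 112 ≡ 1, so λ ≡ 3·14 ≡ 5.
  x = λ² - 5 - 5 = 25 - 10 ≡ 15; y = λ·(5 - 15) - 4 ≡ 20. → (15, 20)

(15, 20)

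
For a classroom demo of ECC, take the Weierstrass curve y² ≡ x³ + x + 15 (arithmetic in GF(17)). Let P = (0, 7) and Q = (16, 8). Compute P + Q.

(0, 7) + (16, 8). λ = (8 - 7)/(16 - 0) ≡ 1/16 mod 17. 16⁻¹ ≡ 16 (mod 17), so λ ≡ 16.
  x = λ² - 0 - 16 = 256 - 16 ≡ 2; y = λ·(0 - 2) - 7 ≡ 12. → (2, 12)

(2, 12)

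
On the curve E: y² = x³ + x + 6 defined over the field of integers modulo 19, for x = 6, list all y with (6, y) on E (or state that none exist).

0

x³ + 1x + 6 = 228 ≡ 0 (mod 19).
Only y = 0 satisfies y² ≡ 0.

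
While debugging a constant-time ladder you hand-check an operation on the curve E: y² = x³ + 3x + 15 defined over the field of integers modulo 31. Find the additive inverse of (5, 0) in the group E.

-(5, 0) = (5, -0 mod 31) = (5, 0).

(5, 0)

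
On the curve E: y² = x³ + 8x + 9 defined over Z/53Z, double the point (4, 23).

tangent at (4, 23): λ = (3·4² + 8)/(2·23) ≡ 3/46. 46⁻¹ ≡ 15 (mod 53), so λ ≡ 3·15 ≡ 45.
  x = λ² - 4 - 4 = 2025 - 8 ≡ 3; y = λ·(4 - 3) - 23 ≡ 22. → (3, 22)

(3, 22)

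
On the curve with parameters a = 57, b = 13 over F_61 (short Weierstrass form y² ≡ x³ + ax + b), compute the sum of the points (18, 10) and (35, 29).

(18, 10) + (35, 29). λ = (29 - 10)/(35 - 18) ≡ 19/17 mod 61. 17⁻¹ ≡ 18 (mod 61), so λ ≡ 37.
  x = λ² - 18 - 35 = 1369 - 53 ≡ 35; y = λ·(18 - 35) - 10 ≡ 32. → (35, 32)

(35, 32)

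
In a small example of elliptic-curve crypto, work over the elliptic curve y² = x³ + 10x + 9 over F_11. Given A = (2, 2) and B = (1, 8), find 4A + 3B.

First 4A:
Double-and-add on 4 = (100)₂. Start with A = (2, 2) for the leading 1-bit.
double: tangent at (2, 2): λ = (3·2² + 10)/(2·2) ≡ 0/4. 4⁻¹ ≡ 3 (mod 11), so λ ≡ 0·3 ≡ 0.
  x = λ² - 2 - 2 = 0 - 4 ≡ 7; y = λ·(2 - 7) - 2 ≡ 9. → (7, 9)
double: tangent at (7, 9): λ = (3·7² + 10)/(2·9) ≡ 3/7. 7⁻¹ ≡ 8 (mod 11) since 7·8 = 56 ≡ 1, so λ ≡ 3·8 ≡ 2.
  x = λ² - 7 - 7 = 4 - 14 ≡ 1; y = λ·(7 - 1) - 9 ≡ 3. → (1, 3)
4A = (1, 3).
Next 3B:
Repeated addition: build up to 3B.
2B: tangent at (1, 8): λ = (3·1² + 10)/(2·8) ≡ 2/5. 5⁻¹ ≡ 9 (mod 11), so λ ≡ 2·9 ≡ 7.
  x = λ² - 1 - 1 = 49 - 2 ≡ 3; y = λ·(1 - 3) - 8 ≡ 0. → (3, 0)
3B: (3, 0) + (1, 8). λ = (8 - 0)/(1 - 3) ≡ 8/9 mod 11. 9⁻¹ ≡ 5 (mod 11) since 9·5 = 45 ≡ 1, so λ ≡ 7.
  x = λ² - 3 - 1 = 49 - 4 ≡ 1; y = λ·(3 - 1) - 0 ≡ 3. → (1, 3)
3B = (1, 3).
Finally 4A + 3B:
tangent at (1, 3): λ = (3·1² + 10)/(2·3) ≡ 2/6. 6⁻¹ ≡ 2 (mod 11), so λ ≡ 2·2 ≡ 4.
  x = λ² - 1 - 1 = 16 - 2 ≡ 3; y = λ·(1 - 3) - 3 ≡ 0. → (3, 0)

(3, 0)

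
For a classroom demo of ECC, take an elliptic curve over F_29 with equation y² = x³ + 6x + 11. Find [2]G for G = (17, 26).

(17, 3)

tangent at (17, 26): λ = (3·17² + 6)/(2·26) ≡ 3/23. 23⁻¹ ≡ 24 (mod 29) since 23·24 = 552 ≡ 1, so λ ≡ 3·24 ≡ 14.
  x = λ² - 17 - 17 = 196 - 34 ≡ 17; y = λ·(17 - 17) - 26 ≡ 3. → (17, 3)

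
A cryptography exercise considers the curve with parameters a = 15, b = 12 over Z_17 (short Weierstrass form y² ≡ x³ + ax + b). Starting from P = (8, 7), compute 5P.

(12, 13)

Repeated addition: build up to 5P.
2P: tangent at (8, 7): λ = (3·8² + 15)/(2·7) ≡ 3/14. 14⁻¹ ≡ 11 (mod 17) since 14·11 = 154 ≡ 1, so λ ≡ 3·11 ≡ 16.
  x = λ² - 8 - 8 = 256 - 16 ≡ 2; y = λ·(8 - 2) - 7 ≡ 4. → (2, 4)
3P: (2, 4) + (8, 7). λ = (7 - 4)/(8 - 2) ≡ 3/6 mod 17. 6⁻¹ ≡ 3 (mod 17) since 6·3 = 18 ≡ 1, so λ ≡ 9.
  x = λ² - 2 - 8 = 81 - 10 ≡ 3; y = λ·(2 - 3) - 4 ≡ 4. → (3, 4)
4P: (3, 4) + (8, 7). λ = (7 - 4)/(8 - 3) ≡ 3/5 mod 17. 5⁻¹ ≡ 7 (mod 17) since 5·7 = 35 ≡ 1, so λ ≡ 4.
  x = λ² - 3 - 8 = 16 - 11 ≡ 5; y = λ·(3 - 5) - 4 ≡ 5. → (5, 5)
5P: (5, 5) + (8, 7). λ = (7 - 5)/(8 - 5) ≡ 2/3 mod 17. 3⁻¹ ≡ 6 (mod 17), so λ ≡ 12.
  x = λ² - 5 - 8 = 144 - 13 ≡ 12; y = λ·(5 - 12) - 5 ≡ 13. → (12, 13)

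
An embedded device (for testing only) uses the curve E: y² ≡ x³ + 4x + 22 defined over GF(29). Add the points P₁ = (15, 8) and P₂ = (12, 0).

(22, 12)

(15, 8) + (12, 0). λ = (0 - 8)/(12 - 15) ≡ 21/26 mod 29. 26⁻¹ ≡ 19 (mod 29) since 26·19 = 494 ≡ 1, so λ ≡ 22.
  x = λ² - 15 - 12 = 484 - 27 ≡ 22; y = λ·(15 - 22) - 8 ≡ 12. → (22, 12)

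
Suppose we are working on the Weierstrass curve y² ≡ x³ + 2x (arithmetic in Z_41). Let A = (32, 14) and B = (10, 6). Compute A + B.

(32, 27)

(32, 14) + (10, 6). λ = (6 - 14)/(10 - 32) ≡ 33/19 mod 41. 19⁻¹ ≡ 13 (mod 41) since 19·13 = 247 ≡ 1, so λ ≡ 19.
  x = λ² - 32 - 10 = 361 - 42 ≡ 32; y = λ·(32 - 32) - 14 ≡ 27. → (32, 27)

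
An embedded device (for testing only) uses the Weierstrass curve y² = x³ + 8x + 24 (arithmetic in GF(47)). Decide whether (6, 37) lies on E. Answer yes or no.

yes

y² = 37² ≡ 6; x³ + 8x + 24 = 288 ≡ 6 (mod 47). 6 = 6.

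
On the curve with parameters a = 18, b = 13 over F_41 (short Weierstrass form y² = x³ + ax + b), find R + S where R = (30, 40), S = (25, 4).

(28, 40)

(30, 40) + (25, 4). λ = (4 - 40)/(25 - 30) ≡ 5/36 mod 41. 36⁻¹ ≡ 8 (mod 41), so λ ≡ 40.
  x = λ² - 30 - 25 = 1600 - 55 ≡ 28; y = λ·(30 - 28) - 40 ≡ 40. → (28, 40)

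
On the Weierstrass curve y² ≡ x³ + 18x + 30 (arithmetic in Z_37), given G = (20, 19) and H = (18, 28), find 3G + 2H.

(20, 18)

First 3G:
Repeated addition: build up to 3G.
2G: tangent at (20, 19): λ = (3·20² + 18)/(2·19) ≡ 34/1. 1⁻¹ ≡ 1 (mod 37) since 1·1 = 1 ≡ 1, so λ ≡ 34·1 ≡ 34.
  x = λ² - 20 - 20 = 1156 - 40 ≡ 6; y = λ·(20 - 6) - 19 ≡ 13. → (6, 13)
3G: (6, 13) + (20, 19). λ = (19 - 13)/(20 - 6) ≡ 6/14 mod 37. 14⁻¹ ≡ 8 (mod 37), so λ ≡ 11.
  x = λ² - 6 - 20 = 121 - 26 ≡ 21; y = λ·(6 - 21) - 13 ≡ 7. → (21, 7)
3G = (21, 7).
Next 2H:
Repeated addition: build up to 2H.
2H: tangent at (18, 28): λ = (3·18² + 18)/(2·28) ≡ 28/19. 19⁻¹ ≡ 2 (mod 37) since 19·2 = 38 ≡ 1, so λ ≡ 28·2 ≡ 19.
  x = λ² - 18 - 18 = 361 - 36 ≡ 29; y = λ·(18 - 29) - 28 ≡ 22. → (29, 22)
2H = (29, 22).
Finally 3G + 2H:
(21, 7) + (29, 22). λ = (22 - 7)/(29 - 21) ≡ 15/8 mod 37. 8⁻¹ ≡ 14 (mod 37) since 8·14 = 112 ≡ 1, so λ ≡ 25.
  x = λ² - 21 - 29 = 625 - 50 ≡ 20; y = λ·(21 - 20) - 7 ≡ 18. → (20, 18)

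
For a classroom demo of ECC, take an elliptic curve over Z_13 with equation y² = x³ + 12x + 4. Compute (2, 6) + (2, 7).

O

The two points share x = 2 and their y-coordinates satisfy 6 + 7 ≡ 0 (mod 13), so they are inverses. Their sum is O.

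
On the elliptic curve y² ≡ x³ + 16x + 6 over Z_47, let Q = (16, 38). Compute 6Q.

Double-and-add on 6 = (110)₂. Start with Q = (16, 38) for the leading 1-bit.
double: tangent at (16, 38): λ = (3·16² + 16)/(2·38) ≡ 32/29. 29⁻¹ ≡ 13 (mod 47), so λ ≡ 32·13 ≡ 40.
  x = λ² - 16 - 16 = 1600 - 32 ≡ 17; y = λ·(16 - 17) - 38 ≡ 16. → (17, 16)
add Q: (17, 16) + (16, 38). λ = (38 - 16)/(16 - 17) ≡ 22/46 mod 47. 46⁻¹ ≡ 46 (mod 47), so λ ≡ 25.
  x = λ² - 17 - 16 = 625 - 33 ≡ 28; y = λ·(17 - 28) - 16 ≡ 38. → (28, 38)
double: tangent at (28, 38): λ = (3·28² + 16)/(2·38) ≡ 18/29. 29⁻¹ ≡ 13 (mod 47), so λ ≡ 18·13 ≡ 46.
  x = λ² - 28 - 28 = 2116 - 56 ≡ 39; y = λ·(28 - 39) - 38 ≡ 20. → (39, 20)

(39, 20)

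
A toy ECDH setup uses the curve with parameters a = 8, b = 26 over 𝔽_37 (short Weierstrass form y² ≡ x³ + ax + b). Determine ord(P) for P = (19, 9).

8

2P: tangent at (19, 9): λ = (3·19² + 8)/(2·9) ≡ 18/18. 18⁻¹ ≡ 35 (mod 37) since 18·35 = 630 ≡ 1, so λ ≡ 18·35 ≡ 1.
  x = λ² - 19 - 19 = 1 - 38 ≡ 0; y = λ·(19 - 0) - 9 ≡ 10. → (0, 10)
3P: (0, 10) + (19, 9). λ = (9 - 10)/(19 - 0) ≡ 36/19 mod 37. 19⁻¹ ≡ 2 (mod 37) since 19·2 = 38 ≡ 1, so λ ≡ 35.
  x = λ² - 0 - 19 = 1225 - 19 ≡ 22; y = λ·(0 - 22) - 10 ≡ 34. → (22, 34)
4P: (22, 34) + (19, 9). λ = (9 - 34)/(19 - 22) ≡ 12/34 mod 37. 34⁻¹ ≡ 12 (mod 37), so λ ≡ 33.
  x = λ² - 22 - 19 = 1089 - 41 ≡ 12; y = λ·(22 - 12) - 34 ≡ 0. → (12, 0)
5P: (12, 0) + (19, 9). λ = (9 - 0)/(19 - 12) ≡ 9/7 mod 37. 7⁻¹ ≡ 16 (mod 37), so λ ≡ 33.
  x = λ² - 12 - 19 = 1089 - 31 ≡ 22; y = λ·(12 - 22) - 0 ≡ 3. → (22, 3)
6P: (22, 3) + (19, 9). λ = (9 - 3)/(19 - 22) ≡ 6/34 mod 37. 34⁻¹ ≡ 12 (mod 37), so λ ≡ 35.
  x = λ² - 22 - 19 = 1225 - 41 ≡ 0; y = λ·(22 - 0) - 3 ≡ 27. → (0, 27)
7P: (0, 27) + (19, 9). λ = (9 - 27)/(19 - 0) ≡ 19/19 mod 37. 19⁻¹ ≡ 2 (mod 37) since 19·2 = 38 ≡ 1, so λ ≡ 1.
  x = λ² - 0 - 19 = 1 - 19 ≡ 19; y = λ·(0 - 19) - 27 ≡ 28. → (19, 28)
8P: (19, 28) + (19, 9): same x and y₁ ≡ -y₂, so the sum is O.
8P = O, so the order is 8.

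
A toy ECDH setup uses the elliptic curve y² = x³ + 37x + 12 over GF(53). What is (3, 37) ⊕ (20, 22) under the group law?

(3, 37) + (20, 22). λ = (22 - 37)/(20 - 3) ≡ 38/17 mod 53. 17⁻¹ ≡ 25 (mod 53), so λ ≡ 49.
  x = λ² - 3 - 20 = 2401 - 23 ≡ 46; y = λ·(3 - 46) - 37 ≡ 29. → (46, 29)

(46, 29)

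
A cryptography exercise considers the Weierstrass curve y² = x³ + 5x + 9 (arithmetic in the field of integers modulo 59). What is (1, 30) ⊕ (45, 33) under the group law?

(39, 13)

(1, 30) + (45, 33). λ = (33 - 30)/(45 - 1) ≡ 3/44 mod 59. 44⁻¹ ≡ 55 (mod 59) since 44·55 = 2420 ≡ 1, so λ ≡ 47.
  x = λ² - 1 - 45 = 2209 - 46 ≡ 39; y = λ·(1 - 39) - 30 ≡ 13. → (39, 13)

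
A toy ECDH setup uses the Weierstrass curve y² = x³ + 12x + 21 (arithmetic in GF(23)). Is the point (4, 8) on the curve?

y² = 8² ≡ 18; x³ + 12x + 21 = 133 ≡ 18 (mod 23). 18 = 18.

yes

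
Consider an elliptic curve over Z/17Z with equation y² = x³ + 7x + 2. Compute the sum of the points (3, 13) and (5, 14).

(5, 3)

(3, 13) + (5, 14). λ = (14 - 13)/(5 - 3) ≡ 1/2 mod 17. 2⁻¹ ≡ 9 (mod 17) since 2·9 = 18 ≡ 1, so λ ≡ 9.
  x = λ² - 3 - 5 = 81 - 8 ≡ 5; y = λ·(3 - 5) - 13 ≡ 3. → (5, 3)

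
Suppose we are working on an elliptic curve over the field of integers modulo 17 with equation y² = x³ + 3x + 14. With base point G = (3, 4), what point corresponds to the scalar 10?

(7, 2)

Repeated addition: build up to 10G.
2G: tangent at (3, 4): λ = (3·3² + 3)/(2·4) ≡ 13/8. 8⁻¹ ≡ 15 (mod 17), so λ ≡ 13·15 ≡ 8.
  x = λ² - 3 - 3 = 64 - 6 ≡ 7; y = λ·(3 - 7) - 4 ≡ 15. → (7, 15)
3G: (7, 15) + (3, 4). λ = (4 - 15)/(3 - 7) ≡ 6/13 mod 17. 13⁻¹ ≡ 4 (mod 17), so λ ≡ 7.
  x = λ² - 7 - 3 = 49 - 10 ≡ 5; y = λ·(7 - 5) - 15 ≡ 16. → (5, 16)
4G: (5, 16) + (3, 4). λ = (4 - 16)/(3 - 5) ≡ 5/15 mod 17. 15⁻¹ ≡ 8 (mod 17) since 15·8 = 120 ≡ 1, so λ ≡ 6.
  x = λ² - 5 - 3 = 36 - 8 ≡ 11; y = λ·(5 - 11) - 16 ≡ 16. → (11, 16)
5G: (11, 16) + (3, 4). λ = (4 - 16)/(3 - 11) ≡ 5/9 mod 17. 9⁻¹ ≡ 2 (mod 17), so λ ≡ 10.
  x = λ² - 11 - 3 = 100 - 14 ≡ 1; y = λ·(11 - 1) - 16 ≡ 16. → (1, 16)
6G: (1, 16) + (3, 4). λ = (4 - 16)/(3 - 1) ≡ 5/2 mod 17. 2⁻¹ ≡ 9 (mod 17) since 2·9 = 18 ≡ 1, so λ ≡ 11.
  x = λ² - 1 - 3 = 121 - 4 ≡ 15; y = λ·(1 - 15) - 16 ≡ 0. → (15, 0)
7G: (15, 0) + (3, 4). λ = (4 - 0)/(3 - 15) ≡ 4/5 mod 17. 5⁻¹ ≡ 7 (mod 17), so λ ≡ 11.
  x = λ² - 15 - 3 = 121 - 18 ≡ 1; y = λ·(15 - 1) - 0 ≡ 1. → (1, 1)
8G: (1, 1) + (3, 4). λ = (4 - 1)/(3 - 1) ≡ 3/2 mod 17. 2⁻¹ ≡ 9 (mod 17), so λ ≡ 10.
  x = λ² - 1 - 3 = 100 - 4 ≡ 11; y = λ·(1 - 11) - 1 ≡ 1. → (11, 1)
9G: (11, 1) + (3, 4). λ = (4 - 1)/(3 - 11) ≡ 3/9 mod 17. 9⁻¹ ≡ 2 (mod 17) since 9·2 = 18 ≡ 1, so λ ≡ 6.
  x = λ² - 11 - 3 = 36 - 14 ≡ 5; y = λ·(11 - 5) - 1 ≡ 1. → (5, 1)
10G: (5, 1) + (3, 4). λ = (4 - 1)/(3 - 5) ≡ 3/15 mod 17. 15⁻¹ ≡ 8 (mod 17), so λ ≡ 7.
  x = λ² - 5 - 3 = 49 - 8 ≡ 7; y = λ·(5 - 7) - 1 ≡ 2. → (7, 2)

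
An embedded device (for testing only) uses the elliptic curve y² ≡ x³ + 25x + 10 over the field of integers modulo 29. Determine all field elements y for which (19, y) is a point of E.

x³ + 25x + 10 = 7344 ≡ 7 (mod 29).
Square roots of 7 mod 29: 6 and 23 (since 6² = 36 ≡ 7).

6, 23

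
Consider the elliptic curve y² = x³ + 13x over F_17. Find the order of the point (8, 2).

2P: tangent at (8, 2): λ = (3·8² + 13)/(2·2) ≡ 1/4. 4⁻¹ ≡ 13 (mod 17), so λ ≡ 1·13 ≡ 13.
  x = λ² - 8 - 8 = 169 - 16 ≡ 0; y = λ·(8 - 0) - 2 ≡ 0. → (0, 0)
3P: (0, 0) + (8, 2). λ = (2 - 0)/(8 - 0) ≡ 2/8 mod 17. 8⁻¹ ≡ 15 (mod 17), so λ ≡ 13.
  x = λ² - 0 - 8 = 169 - 8 ≡ 8; y = λ·(0 - 8) - 0 ≡ 15. → (8, 15)
4P: (8, 15) + (8, 2): same x and y₁ ≡ -y₂, so the sum is the point at infinity.
4P = the point at infinity, so the order is 4.

4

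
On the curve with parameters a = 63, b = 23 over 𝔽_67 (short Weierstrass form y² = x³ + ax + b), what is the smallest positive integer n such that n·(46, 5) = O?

11

2P: tangent at (46, 5): λ = (3·46² + 63)/(2·5) ≡ 46/10. 10⁻¹ ≡ 47 (mod 67), so λ ≡ 46·47 ≡ 18.
  x = λ² - 46 - 46 = 324 - 92 ≡ 31; y = λ·(46 - 31) - 5 ≡ 64. → (31, 64)
3P: (31, 64) + (46, 5). λ = (5 - 64)/(46 - 31) ≡ 8/15 mod 67. 15⁻¹ ≡ 9 (mod 67), so λ ≡ 5.
  x = λ² - 31 - 46 = 25 - 77 ≡ 15; y = λ·(31 - 15) - 64 ≡ 16. → (15, 16)
4P: (15, 16) + (46, 5). λ = (5 - 16)/(46 - 15) ≡ 56/31 mod 67. 31⁻¹ ≡ 13 (mod 67), so λ ≡ 58.
  x = λ² - 15 - 46 = 3364 - 61 ≡ 20; y = λ·(15 - 20) - 16 ≡ 29. → (20, 29)
5P: (20, 29) + (46, 5). λ = (5 - 29)/(46 - 20) ≡ 43/26 mod 67. 26⁻¹ ≡ 49 (mod 67), so λ ≡ 30.
  x = λ² - 20 - 46 = 900 - 66 ≡ 30; y = λ·(20 - 30) - 29 ≡ 6. → (30, 6)
6P: (30, 6) + (46, 5). λ = (5 - 6)/(46 - 30) ≡ 66/16 mod 67. 16⁻¹ ≡ 21 (mod 67) since 16·21 = 336 ≡ 1, so λ ≡ 46.
  x = λ² - 30 - 46 = 2116 - 76 ≡ 30; y = λ·(30 - 30) - 6 ≡ 61. → (30, 61)
7P: (30, 61) + (46, 5). λ = (5 - 61)/(46 - 30) ≡ 11/16 mod 67. 16⁻¹ ≡ 21 (mod 67), so λ ≡ 30.
  x = λ² - 30 - 46 = 900 - 76 ≡ 20; y = λ·(30 - 20) - 61 ≡ 38. → (20, 38)
8P: (20, 38) + (46, 5). λ = (5 - 38)/(46 - 20) ≡ 34/26 mod 67. 26⁻¹ ≡ 49 (mod 67), so λ ≡ 58.
  x = λ² - 20 - 46 = 3364 - 66 ≡ 15; y = λ·(20 - 15) - 38 ≡ 51. → (15, 51)
9P: (15, 51) + (46, 5). λ = (5 - 51)/(46 - 15) ≡ 21/31 mod 67. 31⁻¹ ≡ 13 (mod 67), so λ ≡ 5.
  x = λ² - 15 - 46 = 25 - 61 ≡ 31; y = λ·(15 - 31) - 51 ≡ 3. → (31, 3)
10P: (31, 3) + (46, 5). λ = (5 - 3)/(46 - 31) ≡ 2/15 mod 67. 15⁻¹ ≡ 9 (mod 67) since 15·9 = 135 ≡ 1, so λ ≡ 18.
  x = λ² - 31 - 46 = 324 - 77 ≡ 46; y = λ·(31 - 46) - 3 ≡ 62. → (46, 62)
11P: (46, 62) + (46, 5): same x and y₁ ≡ -y₂, so the sum is O.
11P = O, so the order is 11.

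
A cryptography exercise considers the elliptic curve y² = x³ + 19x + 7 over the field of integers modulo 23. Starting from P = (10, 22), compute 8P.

Repeated addition: build up to 8P.
2P: tangent at (10, 22): λ = (3·10² + 19)/(2·22) ≡ 20/21. 21⁻¹ ≡ 11 (mod 23) since 21·11 = 231 ≡ 1, so λ ≡ 20·11 ≡ 13.
  x = λ² - 10 - 10 = 169 - 20 ≡ 11; y = λ·(10 - 11) - 22 ≡ 11. → (11, 11)
3P: (11, 11) + (10, 22). λ = (22 - 11)/(10 - 11) ≡ 11/22 mod 23. 22⁻¹ ≡ 22 (mod 23) since 22·22 = 484 ≡ 1, so λ ≡ 12.
  x = λ² - 11 - 10 = 144 - 21 ≡ 8; y = λ·(11 - 8) - 11 ≡ 2. → (8, 2)
4P: (8, 2) + (10, 22). λ = (22 - 2)/(10 - 8) ≡ 20/2 mod 23. 2⁻¹ ≡ 12 (mod 23) since 2·12 = 24 ≡ 1, so λ ≡ 10.
  x = λ² - 8 - 10 = 100 - 18 ≡ 13; y = λ·(8 - 13) - 2 ≡ 17. → (13, 17)
5P: (13, 17) + (10, 22). λ = (22 - 17)/(10 - 13) ≡ 5/20 mod 23. 20⁻¹ ≡ 15 (mod 23), so λ ≡ 6.
  x = λ² - 13 - 10 = 36 - 23 ≡ 13; y = λ·(13 - 13) - 17 ≡ 6. → (13, 6)
6P: (13, 6) + (10, 22). λ = (22 - 6)/(10 - 13) ≡ 16/20 mod 23. 20⁻¹ ≡ 15 (mod 23), so λ ≡ 10.
  x = λ² - 13 - 10 = 100 - 23 ≡ 8; y = λ·(13 - 8) - 6 ≡ 21. → (8, 21)
7P: (8, 21) + (10, 22). λ = (22 - 21)/(10 - 8) ≡ 1/2 mod 23. 2⁻¹ ≡ 12 (mod 23) since 2·12 = 24 ≡ 1, so λ ≡ 12.
  x = λ² - 8 - 10 = 144 - 18 ≡ 11; y = λ·(8 - 11) - 21 ≡ 12. → (11, 12)
8P: (11, 12) + (10, 22). λ = (22 - 12)/(10 - 11) ≡ 10/22 mod 23. 22⁻¹ ≡ 22 (mod 23) since 22·22 = 484 ≡ 1, so λ ≡ 13.
  x = λ² - 11 - 10 = 169 - 21 ≡ 10; y = λ·(11 - 10) - 12 ≡ 1. → (10, 1)

(10, 1)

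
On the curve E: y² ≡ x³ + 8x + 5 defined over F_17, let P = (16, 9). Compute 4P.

Repeated addition: build up to 4P.
2P: tangent at (16, 9): λ = (3·16² + 8)/(2·9) ≡ 11/1. 1⁻¹ ≡ 1 (mod 17), so λ ≡ 11·1 ≡ 11.
  x = λ² - 16 - 16 = 121 - 32 ≡ 4; y = λ·(16 - 4) - 9 ≡ 4. → (4, 4)
3P: (4, 4) + (16, 9). λ = (9 - 4)/(16 - 4) ≡ 5/12 mod 17. 12⁻¹ ≡ 10 (mod 17), so λ ≡ 16.
  x = λ² - 4 - 16 = 256 - 20 ≡ 15; y = λ·(4 - 15) - 4 ≡ 7. → (15, 7)
4P: (15, 7) + (16, 9). λ = (9 - 7)/(16 - 15) ≡ 2/1 mod 17. 1⁻¹ ≡ 1 (mod 17) since 1·1 = 1 ≡ 1, so λ ≡ 2.
  x = λ² - 15 - 16 = 4 - 31 ≡ 7; y = λ·(15 - 7) - 7 ≡ 9. → (7, 9)

(7, 9)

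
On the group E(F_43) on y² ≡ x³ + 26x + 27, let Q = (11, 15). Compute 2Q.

(34, 15)

tangent at (11, 15): λ = (3·11² + 26)/(2·15) ≡ 2/30. 30⁻¹ ≡ 33 (mod 43) since 30·33 = 990 ≡ 1, so λ ≡ 2·33 ≡ 23.
  x = λ² - 11 - 11 = 529 - 22 ≡ 34; y = λ·(11 - 34) - 15 ≡ 15. → (34, 15)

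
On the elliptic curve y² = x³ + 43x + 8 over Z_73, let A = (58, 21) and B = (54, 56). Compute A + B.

(33, 34)

(58, 21) + (54, 56). λ = (56 - 21)/(54 - 58) ≡ 35/69 mod 73. 69⁻¹ ≡ 18 (mod 73) since 69·18 = 1242 ≡ 1, so λ ≡ 46.
  x = λ² - 58 - 54 = 2116 - 112 ≡ 33; y = λ·(58 - 33) - 21 ≡ 34. → (33, 34)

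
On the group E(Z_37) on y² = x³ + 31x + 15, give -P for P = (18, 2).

(18, 35)

-(18, 2) = (18, -2 mod 37) = (18, 35).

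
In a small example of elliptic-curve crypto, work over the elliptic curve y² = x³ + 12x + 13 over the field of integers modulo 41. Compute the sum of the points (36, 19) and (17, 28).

(24, 12)

(36, 19) + (17, 28). λ = (28 - 19)/(17 - 36) ≡ 9/22 mod 41. 22⁻¹ ≡ 28 (mod 41), so λ ≡ 6.
  x = λ² - 36 - 17 = 36 - 53 ≡ 24; y = λ·(36 - 24) - 19 ≡ 12. → (24, 12)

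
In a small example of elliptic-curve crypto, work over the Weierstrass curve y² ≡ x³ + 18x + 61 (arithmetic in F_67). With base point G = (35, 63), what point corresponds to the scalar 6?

(31, 40)

Double-and-add on 6 = (110)₂. Start with G = (35, 63) for the leading 1-bit.
double: tangent at (35, 63): λ = (3·35² + 18)/(2·63) ≡ 8/59. 59⁻¹ ≡ 25 (mod 67) since 59·25 = 1475 ≡ 1, so λ ≡ 8·25 ≡ 66.
  x = λ² - 35 - 35 = 4356 - 70 ≡ 65; y = λ·(35 - 65) - 63 ≡ 34. → (65, 34)
add G: (65, 34) + (35, 63). λ = (63 - 34)/(35 - 65) ≡ 29/37 mod 67. 37⁻¹ ≡ 29 (mod 67), so λ ≡ 37.
  x = λ² - 65 - 35 = 1369 - 100 ≡ 63; y = λ·(65 - 63) - 34 ≡ 40. → (63, 40)
double: tangent at (63, 40): λ = (3·63² + 18)/(2·40) ≡ 66/13. 13⁻¹ ≡ 31 (mod 67) since 13·31 = 403 ≡ 1, so λ ≡ 66·31 ≡ 36.
  x = λ² - 63 - 63 = 1296 - 126 ≡ 31; y = λ·(63 - 31) - 40 ≡ 40. → (31, 40)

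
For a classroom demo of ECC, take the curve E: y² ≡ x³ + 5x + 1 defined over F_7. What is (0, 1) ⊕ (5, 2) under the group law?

(0, 1) + (5, 2). λ = (2 - 1)/(5 - 0) ≡ 1/5 mod 7. 5⁻¹ ≡ 3 (mod 7), so λ ≡ 3.
  x = λ² - 0 - 5 = 9 - 5 ≡ 4; y = λ·(0 - 4) - 1 ≡ 1. → (4, 1)

(4, 1)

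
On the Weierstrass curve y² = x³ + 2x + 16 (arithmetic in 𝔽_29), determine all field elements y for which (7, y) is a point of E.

x³ + 2x + 16 = 373 ≡ 25 (mod 29).
Square roots of 25 mod 29: 5 and 24 (since 5² = 25 ≡ 25).

5, 24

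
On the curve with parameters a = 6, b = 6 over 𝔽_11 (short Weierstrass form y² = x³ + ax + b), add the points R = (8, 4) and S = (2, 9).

(2, 2)

(8, 4) + (2, 9). λ = (9 - 4)/(2 - 8) ≡ 5/5 mod 11. 5⁻¹ ≡ 9 (mod 11), so λ ≡ 1.
  x = λ² - 8 - 2 = 1 - 10 ≡ 2; y = λ·(8 - 2) - 4 ≡ 2. → (2, 2)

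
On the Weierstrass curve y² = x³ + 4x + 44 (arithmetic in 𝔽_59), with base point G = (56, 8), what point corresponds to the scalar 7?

(11, 11)

Double-and-add on 7 = (111)₂. Start with G = (56, 8) for the leading 1-bit.
double: tangent at (56, 8): λ = (3·56² + 4)/(2·8) ≡ 31/16. 16⁻¹ ≡ 48 (mod 59) since 16·48 = 768 ≡ 1, so λ ≡ 31·48 ≡ 13.
  x = λ² - 56 - 56 = 169 - 112 ≡ 57; y = λ·(56 - 57) - 8 ≡ 38. → (57, 38)
add G: (57, 38) + (56, 8). λ = (8 - 38)/(56 - 57) ≡ 29/58 mod 59. 58⁻¹ ≡ 58 (mod 59) since 58·58 = 3364 ≡ 1, so λ ≡ 30.
  x = λ² - 57 - 56 = 900 - 113 ≡ 20; y = λ·(57 - 20) - 38 ≡ 10. → (20, 10)
double: tangent at (20, 10): λ = (3·20² + 4)/(2·10) ≡ 24/20. 20⁻¹ ≡ 3 (mod 59), so λ ≡ 24·3 ≡ 13.
  x = λ² - 20 - 20 = 169 - 40 ≡ 11; y = λ·(20 - 11) - 10 ≡ 48. → (11, 48)
add G: (11, 48) + (56, 8). λ = (8 - 48)/(56 - 11) ≡ 19/45 mod 59. 45⁻¹ ≡ 21 (mod 59), so λ ≡ 45.
  x = λ² - 11 - 56 = 2025 - 67 ≡ 11; y = λ·(11 - 11) - 48 ≡ 11. → (11, 11)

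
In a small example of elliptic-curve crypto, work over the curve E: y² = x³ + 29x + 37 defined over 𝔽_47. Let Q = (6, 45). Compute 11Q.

Repeated addition: build up to 11Q.
2Q: tangent at (6, 45): λ = (3·6² + 29)/(2·45) ≡ 43/43. 43⁻¹ ≡ 35 (mod 47) since 43·35 = 1505 ≡ 1, so λ ≡ 43·35 ≡ 1.
  x = λ² - 6 - 6 = 1 - 12 ≡ 36; y = λ·(6 - 36) - 45 ≡ 19. → (36, 19)
3Q: (36, 19) + (6, 45). λ = (45 - 19)/(6 - 36) ≡ 26/17 mod 47. 17⁻¹ ≡ 36 (mod 47), so λ ≡ 43.
  x = λ² - 36 - 6 = 1849 - 42 ≡ 21; y = λ·(36 - 21) - 19 ≡ 15. → (21, 15)
4Q: (21, 15) + (6, 45). λ = (45 - 15)/(6 - 21) ≡ 30/32 mod 47. 32⁻¹ ≡ 25 (mod 47) since 32·25 = 800 ≡ 1, so λ ≡ 45.
  x = λ² - 21 - 6 = 2025 - 27 ≡ 24; y = λ·(21 - 24) - 15 ≡ 38. → (24, 38)
5Q: (24, 38) + (6, 45). λ = (45 - 38)/(6 - 24) ≡ 7/29 mod 47. 29⁻¹ ≡ 13 (mod 47), so λ ≡ 44.
  x = λ² - 24 - 6 = 1936 - 30 ≡ 26; y = λ·(24 - 26) - 38 ≡ 15. → (26, 15)
6Q: (26, 15) + (6, 45). λ = (45 - 15)/(6 - 26) ≡ 30/27 mod 47. 27⁻¹ ≡ 7 (mod 47) since 27·7 = 189 ≡ 1, so λ ≡ 22.
  x = λ² - 26 - 6 = 484 - 32 ≡ 29; y = λ·(26 - 29) - 15 ≡ 13. → (29, 13)
7Q: (29, 13) + (6, 45). λ = (45 - 13)/(6 - 29) ≡ 32/24 mod 47. 24⁻¹ ≡ 2 (mod 47), so λ ≡ 17.
  x = λ² - 29 - 6 = 289 - 35 ≡ 19; y = λ·(29 - 19) - 13 ≡ 16. → (19, 16)
8Q: (19, 16) + (6, 45). λ = (45 - 16)/(6 - 19) ≡ 29/34 mod 47. 34⁻¹ ≡ 18 (mod 47), so λ ≡ 5.
  x = λ² - 19 - 6 = 25 - 25 ≡ 0; y = λ·(19 - 0) - 16 ≡ 32. → (0, 32)
9Q: (0, 32) + (6, 45). λ = (45 - 32)/(6 - 0) ≡ 13/6 mod 47. 6⁻¹ ≡ 8 (mod 47) since 6·8 = 48 ≡ 1, so λ ≡ 10.
  x = λ² - 0 - 6 = 100 - 6 ≡ 0; y = λ·(0 - 0) - 32 ≡ 15. → (0, 15)
10Q: (0, 15) + (6, 45). λ = (45 - 15)/(6 - 0) ≡ 30/6 mod 47. 6⁻¹ ≡ 8 (mod 47) since 6·8 = 48 ≡ 1, so λ ≡ 5.
  x = λ² - 0 - 6 = 25 - 6 ≡ 19; y = λ·(0 - 19) - 15 ≡ 31. → (19, 31)
11Q: (19, 31) + (6, 45). λ = (45 - 31)/(6 - 19) ≡ 14/34 mod 47. 34⁻¹ ≡ 18 (mod 47) since 34·18 = 612 ≡ 1, so λ ≡ 17.
  x = λ² - 19 - 6 = 289 - 25 ≡ 29; y = λ·(19 - 29) - 31 ≡ 34. → (29, 34)

(29, 34)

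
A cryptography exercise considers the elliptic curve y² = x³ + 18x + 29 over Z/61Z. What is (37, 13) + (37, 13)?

(44, 19)

tangent at (37, 13): λ = (3·37² + 18)/(2·13) ≡ 38/26. 26⁻¹ ≡ 54 (mod 61), so λ ≡ 38·54 ≡ 39.
  x = λ² - 37 - 37 = 1521 - 74 ≡ 44; y = λ·(37 - 44) - 13 ≡ 19. → (44, 19)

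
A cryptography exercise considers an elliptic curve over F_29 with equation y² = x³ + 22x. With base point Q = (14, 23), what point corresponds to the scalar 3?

Repeated addition: build up to 3Q.
2Q: tangent at (14, 23): λ = (3·14² + 22)/(2·23) ≡ 1/17. 17⁻¹ ≡ 12 (mod 29), so λ ≡ 1·12 ≡ 12.
  x = λ² - 14 - 14 = 144 - 28 ≡ 0; y = λ·(14 - 0) - 23 ≡ 0. → (0, 0)
3Q: (0, 0) + (14, 23). λ = (23 - 0)/(14 - 0) ≡ 23/14 mod 29. 14⁻¹ ≡ 27 (mod 29) since 14·27 = 378 ≡ 1, so λ ≡ 12.
  x = λ² - 0 - 14 = 144 - 14 ≡ 14; y = λ·(0 - 14) - 0 ≡ 6. → (14, 6)

(14, 6)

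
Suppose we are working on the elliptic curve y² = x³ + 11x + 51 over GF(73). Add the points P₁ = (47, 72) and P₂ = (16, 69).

(47, 72) + (16, 69). λ = (69 - 72)/(16 - 47) ≡ 70/42 mod 73. 42⁻¹ ≡ 40 (mod 73), so λ ≡ 26.
  x = λ² - 47 - 16 = 676 - 63 ≡ 29; y = λ·(47 - 29) - 72 ≡ 31. → (29, 31)

(29, 31)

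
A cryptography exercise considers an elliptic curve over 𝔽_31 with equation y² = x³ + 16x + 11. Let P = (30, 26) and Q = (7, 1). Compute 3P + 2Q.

First 3P:
Repeated addition: build up to 3P.
2P: tangent at (30, 26): λ = (3·30² + 16)/(2·26) ≡ 19/21. 21⁻¹ ≡ 3 (mod 31), so λ ≡ 19·3 ≡ 26.
  x = λ² - 30 - 30 = 676 - 60 ≡ 27; y = λ·(30 - 27) - 26 ≡ 21. → (27, 21)
3P: (27, 21) + (30, 26). λ = (26 - 21)/(30 - 27) ≡ 5/3 mod 31. 3⁻¹ ≡ 21 (mod 31) since 3·21 = 63 ≡ 1, so λ ≡ 12.
  x = λ² - 27 - 30 = 144 - 57 ≡ 25; y = λ·(27 - 25) - 21 ≡ 3. → (25, 3)
3P = (25, 3).
Next 2Q:
Repeated addition: build up to 2Q.
2Q: tangent at (7, 1): λ = (3·7² + 16)/(2·1) ≡ 8/2. 2⁻¹ ≡ 16 (mod 31), so λ ≡ 8·16 ≡ 4.
  x = λ² - 7 - 7 = 16 - 14 ≡ 2; y = λ·(7 - 2) - 1 ≡ 19. → (2, 19)
2Q = (2, 19).
Finally 3P + 2Q:
(25, 3) + (2, 19). λ = (19 - 3)/(2 - 25) ≡ 16/8 mod 31. 8⁻¹ ≡ 4 (mod 31) since 8·4 = 32 ≡ 1, so λ ≡ 2.
  x = λ² - 25 - 2 = 4 - 27 ≡ 8; y = λ·(25 - 8) - 3 ≡ 0. → (8, 0)

(8, 0)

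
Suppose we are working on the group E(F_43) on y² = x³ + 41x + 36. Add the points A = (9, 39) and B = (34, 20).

(9, 39) + (34, 20). λ = (20 - 39)/(34 - 9) ≡ 24/25 mod 43. 25⁻¹ ≡ 31 (mod 43) since 25·31 = 775 ≡ 1, so λ ≡ 13.
  x = λ² - 9 - 34 = 169 - 43 ≡ 40; y = λ·(9 - 40) - 39 ≡ 31. → (40, 31)

(40, 31)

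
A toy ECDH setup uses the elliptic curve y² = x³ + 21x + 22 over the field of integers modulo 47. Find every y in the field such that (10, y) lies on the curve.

none

x³ + 21x + 22 = 1232 ≡ 10 (mod 47).
10 is a non-residue mod 47; no y exists.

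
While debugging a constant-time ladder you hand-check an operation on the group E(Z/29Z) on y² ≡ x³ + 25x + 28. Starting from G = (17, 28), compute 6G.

Repeated addition: build up to 6G.
2G: tangent at (17, 28): λ = (3·17² + 25)/(2·28) ≡ 22/27. 27⁻¹ ≡ 14 (mod 29), so λ ≡ 22·14 ≡ 18.
  x = λ² - 17 - 17 = 324 - 34 ≡ 0; y = λ·(17 - 0) - 28 ≡ 17. → (0, 17)
3G: (0, 17) + (17, 28). λ = (28 - 17)/(17 - 0) ≡ 11/17 mod 29. 17⁻¹ ≡ 12 (mod 29), so λ ≡ 16.
  x = λ² - 0 - 17 = 256 - 17 ≡ 7; y = λ·(0 - 7) - 17 ≡ 16. → (7, 16)
4G: (7, 16) + (17, 28). λ = (28 - 16)/(17 - 7) ≡ 12/10 mod 29. 10⁻¹ ≡ 3 (mod 29), so λ ≡ 7.
  x = λ² - 7 - 17 = 49 - 24 ≡ 25; y = λ·(7 - 25) - 16 ≡ 3. → (25, 3)
5G: (25, 3) + (17, 28). λ = (28 - 3)/(17 - 25) ≡ 25/21 mod 29. 21⁻¹ ≡ 18 (mod 29) since 21·18 = 378 ≡ 1, so λ ≡ 15.
  x = λ² - 25 - 17 = 225 - 42 ≡ 9; y = λ·(25 - 9) - 3 ≡ 5. → (9, 5)
6G: (9, 5) + (17, 28). λ = (28 - 5)/(17 - 9) ≡ 23/8 mod 29. 8⁻¹ ≡ 11 (mod 29) since 8·11 = 88 ≡ 1, so λ ≡ 21.
  x = λ² - 9 - 17 = 441 - 26 ≡ 9; y = λ·(9 - 9) - 5 ≡ 24. → (9, 24)

(9, 24)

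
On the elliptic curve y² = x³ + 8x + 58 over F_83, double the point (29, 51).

tangent at (29, 51): λ = (3·29² + 8)/(2·51) ≡ 41/19. 19⁻¹ ≡ 35 (mod 83), so λ ≡ 41·35 ≡ 24.
  x = λ² - 29 - 29 = 576 - 58 ≡ 20; y = λ·(29 - 20) - 51 ≡ 82. → (20, 82)

(20, 82)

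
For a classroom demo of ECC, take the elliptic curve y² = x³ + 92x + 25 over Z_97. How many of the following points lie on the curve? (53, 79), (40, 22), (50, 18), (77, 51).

(53, 79): 79² ≡ 33, rhs ≡ 33 → on.
(40, 22): 22² ≡ 96, rhs ≡ 96 → on.
(50, 18): 18² ≡ 33, rhs ≡ 33 → on.
(77, 51): 51² ≡ 79, rhs ≡ 79 → on.

4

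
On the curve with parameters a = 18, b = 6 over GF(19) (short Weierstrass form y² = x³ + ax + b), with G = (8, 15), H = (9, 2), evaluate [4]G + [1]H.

First 4G:
Repeated addition: build up to 4G.
2G: tangent at (8, 15): λ = (3·8² + 18)/(2·15) ≡ 1/11. 11⁻¹ ≡ 7 (mod 19), so λ ≡ 1·7 ≡ 7.
  x = λ² - 8 - 8 = 49 - 16 ≡ 14; y = λ·(8 - 14) - 15 ≡ 0. → (14, 0)
3G: (14, 0) + (8, 15). λ = (15 - 0)/(8 - 14) ≡ 15/13 mod 19. 13⁻¹ ≡ 3 (mod 19) since 13·3 = 39 ≡ 1, so λ ≡ 7.
  x = λ² - 14 - 8 = 49 - 22 ≡ 8; y = λ·(14 - 8) - 0 ≡ 4. → (8, 4)
4G: (8, 4) + (8, 15): same x and y₁ ≡ -y₂, so the sum is O.
4G = O.
Finally 4G + H:
O + (9, 2) = (9, 2) (identity).

(9, 2)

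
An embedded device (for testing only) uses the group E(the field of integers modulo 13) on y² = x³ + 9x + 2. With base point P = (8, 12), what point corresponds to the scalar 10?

Repeated addition: build up to 10P.
2P: tangent at (8, 12): λ = (3·8² + 9)/(2·12) ≡ 6/11. 11⁻¹ ≡ 6 (mod 13), so λ ≡ 6·6 ≡ 10.
  x = λ² - 8 - 8 = 100 - 16 ≡ 6; y = λ·(8 - 6) - 12 ≡ 8. → (6, 8)
3P: (6, 8) + (8, 12). λ = (12 - 8)/(8 - 6) ≡ 4/2 mod 13. 2⁻¹ ≡ 7 (mod 13), so λ ≡ 2.
  x = λ² - 6 - 8 = 4 - 14 ≡ 3; y = λ·(6 - 3) - 8 ≡ 11. → (3, 11)
4P: (3, 11) + (8, 12). λ = (12 - 11)/(8 - 3) ≡ 1/5 mod 13. 5⁻¹ ≡ 8 (mod 13), so λ ≡ 8.
  x = λ² - 3 - 8 = 64 - 11 ≡ 1; y = λ·(3 - 1) - 11 ≡ 5. → (1, 5)
5P: (1, 5) + (8, 12). λ = (12 - 5)/(8 - 1) ≡ 7/7 mod 13. 7⁻¹ ≡ 2 (mod 13), so λ ≡ 1.
  x = λ² - 1 - 8 = 1 - 9 ≡ 5; y = λ·(1 - 5) - 5 ≡ 4. → (5, 4)
6P: (5, 4) + (8, 12). λ = (12 - 4)/(8 - 5) ≡ 8/3 mod 13. 3⁻¹ ≡ 9 (mod 13) since 3·9 = 27 ≡ 1, so λ ≡ 7.
  x = λ² - 5 - 8 = 49 - 13 ≡ 10; y = λ·(5 - 10) - 4 ≡ 0. → (10, 0)
7P: (10, 0) + (8, 12). λ = (12 - 0)/(8 - 10) ≡ 12/11 mod 13. 11⁻¹ ≡ 6 (mod 13) since 11·6 = 66 ≡ 1, so λ ≡ 7.
  x = λ² - 10 - 8 = 49 - 18 ≡ 5; y = λ·(10 - 5) - 0 ≡ 9. → (5, 9)
8P: (5, 9) + (8, 12). λ = (12 - 9)/(8 - 5) ≡ 3/3 mod 13. 3⁻¹ ≡ 9 (mod 13) since 3·9 = 27 ≡ 1, so λ ≡ 1.
  x = λ² - 5 - 8 = 1 - 13 ≡ 1; y = λ·(5 - 1) - 9 ≡ 8. → (1, 8)
9P: (1, 8) + (8, 12). λ = (12 - 8)/(8 - 1) ≡ 4/7 mod 13. 7⁻¹ ≡ 2 (mod 13) since 7·2 = 14 ≡ 1, so λ ≡ 8.
  x = λ² - 1 - 8 = 64 - 9 ≡ 3; y = λ·(1 - 3) - 8 ≡ 2. → (3, 2)
10P: (3, 2) + (8, 12). λ = (12 - 2)/(8 - 3) ≡ 10/5 mod 13. 5⁻¹ ≡ 8 (mod 13) since 5·8 = 40 ≡ 1, so λ ≡ 2.
  x = λ² - 3 - 8 = 4 - 11 ≡ 6; y = λ·(3 - 6) - 2 ≡ 5. → (6, 5)

(6, 5)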